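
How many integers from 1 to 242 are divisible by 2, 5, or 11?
⌊242/2⌋+⌊242/5⌋+⌊242/11⌋ - ⌊242/10⌋-⌊242/22⌋-⌊242/55⌋ + ⌊242/110⌋ = 121+48+22 - 24-11-4 + 2 = 154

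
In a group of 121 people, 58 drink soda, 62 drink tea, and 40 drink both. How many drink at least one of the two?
|A∪B| = |A| + |B| - |A∩B| = 58 + 62 - 40 = 80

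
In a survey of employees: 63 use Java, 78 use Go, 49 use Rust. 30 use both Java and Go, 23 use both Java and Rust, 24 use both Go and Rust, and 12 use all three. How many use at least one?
|A∪B∪C| = 63+78+49-30-23-24+12 = 125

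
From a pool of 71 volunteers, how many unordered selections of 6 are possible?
C(71,6) = 71!/(6!×65!) = 143218999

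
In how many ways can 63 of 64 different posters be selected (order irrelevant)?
C(64,63) = 64!/(63!×1!) = 64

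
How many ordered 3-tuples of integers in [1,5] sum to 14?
Coefficient of x^14 in (x + x² + ... + x^5)^3. By inclusion-exclusion on dice exceeding 5: Σ_j (-1)^j C(3,j)·C(14-1-5j, 2) = C(3,0)·C(13,2) - C(3,1)·C(8,2) + C(3,2)·C(3,2) = 1·78 - 3·28 + 3·3 = 3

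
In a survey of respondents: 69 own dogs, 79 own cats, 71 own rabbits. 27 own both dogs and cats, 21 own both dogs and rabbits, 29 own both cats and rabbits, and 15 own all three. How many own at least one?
|A∪B∪C| = 69+79+71-27-21-29+15 = 157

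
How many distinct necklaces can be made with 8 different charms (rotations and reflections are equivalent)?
(8-1)!/2 = 5040/2 = 2520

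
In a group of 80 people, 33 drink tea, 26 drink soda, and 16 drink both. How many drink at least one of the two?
|A∪B| = |A| + |B| - |A∩B| = 33 + 26 - 16 = 43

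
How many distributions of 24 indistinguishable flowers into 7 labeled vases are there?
C(24+7-1, 7-1) = C(30, 6) = 593775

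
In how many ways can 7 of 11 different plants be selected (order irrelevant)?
C(11,7) = 11!/(7!×4!) = 330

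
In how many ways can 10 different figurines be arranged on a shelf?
10! = 3628800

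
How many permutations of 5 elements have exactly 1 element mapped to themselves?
Choose the 1 fixed point C(5,1) = 5, derange the rest: !4 = Σ_{j=0}^{4} (-1)^j·4!/j! = 24 - 24 + 12 - 4 + 1 = 9. Product = 5 × 9 = 45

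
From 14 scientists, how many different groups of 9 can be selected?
C(14,9) = 14!/(9!×5!) = 2002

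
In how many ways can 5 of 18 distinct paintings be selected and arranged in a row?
P(18,5) = 18!/(18-5)! = 1028160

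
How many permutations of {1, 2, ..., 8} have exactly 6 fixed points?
Choose the 6 fixed points C(8,6) = 28, derange the rest: !2 = Σ_{j=0}^{2} (-1)^j·2!/j! = 2 - 2 + 1 = 1. Product = 28 × 1 = 28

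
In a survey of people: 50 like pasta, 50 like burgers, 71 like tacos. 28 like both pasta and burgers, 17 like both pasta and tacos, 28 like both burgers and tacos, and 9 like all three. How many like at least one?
|A∪B∪C| = 50+50+71-28-17-28+9 = 107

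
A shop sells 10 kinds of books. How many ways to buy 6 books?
C(6+10-1, 10-1) = C(15, 9) = 5005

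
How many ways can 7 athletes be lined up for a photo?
7! = 5040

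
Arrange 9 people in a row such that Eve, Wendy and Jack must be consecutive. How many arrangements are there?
Treat the 3 as one block: (9-3+1)! × 3! = 5040 × 6 = 30240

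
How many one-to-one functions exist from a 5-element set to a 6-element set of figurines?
P(6,5) = 6!/(6-5)! = 720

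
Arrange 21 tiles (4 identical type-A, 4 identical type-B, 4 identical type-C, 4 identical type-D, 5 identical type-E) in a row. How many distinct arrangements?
21! / (4! × 4! × 4! × 4! × 5!) = 1283268987000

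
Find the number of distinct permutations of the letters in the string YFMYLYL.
7! / (1! × 3! × 2! × 1!) = 420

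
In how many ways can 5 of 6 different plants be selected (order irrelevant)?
C(6,5) = 6!/(5!×1!) = 6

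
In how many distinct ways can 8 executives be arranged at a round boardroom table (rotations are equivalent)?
Circular: fix one position, arrange the rest. (8-1)! = 5040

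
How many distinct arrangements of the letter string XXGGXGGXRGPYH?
13! / (1! × 1! × 4! × 1! × 1! × 5!) = 2162160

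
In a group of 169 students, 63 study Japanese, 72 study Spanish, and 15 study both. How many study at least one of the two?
|A∪B| = |A| + |B| - |A∩B| = 63 + 72 - 15 = 120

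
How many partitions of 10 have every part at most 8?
Let r_j(i) = number of partitions of i into parts ≤ j, for i = 0..10. r_1(i) = 1 for all i; r_j(i) = r_{j-1}(i) + r_j(i-j). Rows j = 2..8: ≤2: 1 1 2 2 3 3 4 4 5 5 6; ≤3: 1 1 2 3 4 5 7 8 10 12 14; ≤4: 1 1 2 3 5 6 9 11 15 18 23; ≤5: 1 1 2 3 5 7 10 13 18 23 30; ≤6: 1 1 2 3 5 7 11 14 20 26 35; ≤7: 1 1 2 3 5 7 11 15 21 28 38; ≤8: 1 1 2 3 5 7 11 15 22 29 40. r_8(10) = 40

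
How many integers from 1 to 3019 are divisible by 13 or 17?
⌊3019/13⌋ + ⌊3019/17⌋ - ⌊3019/221⌋ = 232 + 177 - 13 = 396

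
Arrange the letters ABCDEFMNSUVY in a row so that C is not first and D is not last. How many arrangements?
By inclusion-exclusion: 12! - 2×(12-1)! + (12-2)! = 479001600 - 79833600 + 3628800 = 402796800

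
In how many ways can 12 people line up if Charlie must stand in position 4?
Fix one position: (12-1)! = 39916800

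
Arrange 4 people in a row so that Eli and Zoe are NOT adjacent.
Total - adjacent = 4! - (4-1)!×2 = 24 - 12 = 12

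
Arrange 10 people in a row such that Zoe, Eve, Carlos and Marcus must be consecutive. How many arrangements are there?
Treat the 4 as one block: (10-4+1)! × 4! = 5040 × 24 = 120960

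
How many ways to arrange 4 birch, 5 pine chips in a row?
9! / (4! × 5!) = 126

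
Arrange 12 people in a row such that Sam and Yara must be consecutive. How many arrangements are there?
Treat the 2 as one block: (12-2+1)! × 2! = 39916800 × 2 = 79833600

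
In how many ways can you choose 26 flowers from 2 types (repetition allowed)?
C(26+2-1, 2-1) = C(27, 1) = 27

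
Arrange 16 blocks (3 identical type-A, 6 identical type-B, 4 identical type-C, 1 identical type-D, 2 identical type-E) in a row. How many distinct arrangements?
16! / (3! × 6! × 4! × 1! × 2!) = 100900800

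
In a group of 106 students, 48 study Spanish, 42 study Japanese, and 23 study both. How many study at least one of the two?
|A∪B| = |A| + |B| - |A∩B| = 48 + 42 - 23 = 67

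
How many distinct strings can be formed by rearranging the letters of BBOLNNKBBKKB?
12! / (2! × 1! × 3! × 5! × 1!) = 332640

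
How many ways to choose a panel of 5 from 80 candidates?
C(80,5) = 80!/(5!×75!) = 24040016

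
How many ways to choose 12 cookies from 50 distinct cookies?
C(50,12) = 50!/(12!×38!) = 121399651100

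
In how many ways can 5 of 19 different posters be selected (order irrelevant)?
C(19,5) = 19!/(5!×14!) = 11628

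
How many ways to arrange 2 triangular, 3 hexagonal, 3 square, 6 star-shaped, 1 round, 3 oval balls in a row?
18! / (2! × 3! × 3! × 6! × 1! × 3!) = 20583763200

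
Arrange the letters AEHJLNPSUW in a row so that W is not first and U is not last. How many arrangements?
By inclusion-exclusion: 10! - 2×(10-1)! + (10-2)! = 3628800 - 725760 + 40320 = 2943360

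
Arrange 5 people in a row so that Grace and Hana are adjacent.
Treat as block: (5-1)! × 2! = 24 × 2 = 48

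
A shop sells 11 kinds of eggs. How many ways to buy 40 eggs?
C(40+11-1, 11-1) = C(50, 10) = 10272278170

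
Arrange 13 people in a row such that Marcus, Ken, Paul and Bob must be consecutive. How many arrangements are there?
Treat the 4 as one block: (13-4+1)! × 4! = 3628800 × 24 = 87091200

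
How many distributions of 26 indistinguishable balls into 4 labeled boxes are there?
C(26+4-1, 4-1) = C(29, 3) = 3654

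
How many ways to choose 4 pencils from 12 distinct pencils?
C(12,4) = 12!/(4!×8!) = 495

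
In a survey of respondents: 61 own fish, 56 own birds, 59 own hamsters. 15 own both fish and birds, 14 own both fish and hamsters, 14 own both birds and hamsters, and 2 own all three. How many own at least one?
|A∪B∪C| = 61+56+59-15-14-14+2 = 135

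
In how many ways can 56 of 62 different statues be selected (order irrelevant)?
C(62,56) = 62!/(56!×6!) = 61474519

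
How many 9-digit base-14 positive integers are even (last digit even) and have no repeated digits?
Last∈{0,2,4,6,8,10,12}. Last=0: 51891840. Last nonzero: 6×12×P(12,7) = 287400960. Total = 339292800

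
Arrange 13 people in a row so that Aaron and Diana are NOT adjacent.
Total - adjacent = 13! - (13-1)!×2 = 6227020800 - 958003200 = 5269017600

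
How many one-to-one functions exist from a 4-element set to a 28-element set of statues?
P(28,4) = 28!/(28-4)! = 491400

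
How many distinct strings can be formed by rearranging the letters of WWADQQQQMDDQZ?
13! / (2! × 1! × 5! × 1! × 1! × 3!) = 4324320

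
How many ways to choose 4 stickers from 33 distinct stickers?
C(33,4) = 33!/(4!×29!) = 40920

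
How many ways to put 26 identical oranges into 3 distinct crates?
C(26+3-1, 3-1) = C(28, 2) = 378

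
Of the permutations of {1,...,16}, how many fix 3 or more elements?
Exactly j fixed points: C(16,j)·!(16-j); sum over j ≥ 3 (derangement numbers via !m = (m-1)·(!(m-1) + !(m-2)): !0..!13 = 1, 0, 1, 2, 9, 44, 265, 1854, 14833, 133496, 1334961, 14684570, 176214841, 2290792932). Σ_{j=3}^{16} C(16,j)·!(16-j) = C(16,3)·!13 + C(16,4)·!12 + C(16,5)·!11 + C(16,6)·!10 + C(16,7)·!9 + C(16,8)·!8 + C(16,9)·!7 + C(16,10)·!6 + C(16,11)·!5 + C(16,12)·!4 + C(16,13)·!3 + C(16,14)·!2 + C(16,15)·!1 + C(16,16)·!0 = 560·2290792932 + 1820·176214841 + 4368·14684570 + 8008·1334961 + 11440·133496 + 12870·14833 + 11440·1854 + 8008·265 + 4368·44 + 1820·9 + 560·2 + 120·1 + 16·0 + 1·1 = 1680129258631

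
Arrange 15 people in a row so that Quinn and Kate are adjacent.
Treat as block: (15-1)! × 2! = 87178291200 × 2 = 174356582400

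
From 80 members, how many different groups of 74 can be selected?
C(80,74) = 80!/(74!×6!) = 300500200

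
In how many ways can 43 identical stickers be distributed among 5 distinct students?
C(43+5-1, 5-1) = C(47, 4) = 178365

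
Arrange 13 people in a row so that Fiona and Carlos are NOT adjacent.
Total - adjacent = 13! - (13-1)!×2 = 6227020800 - 958003200 = 5269017600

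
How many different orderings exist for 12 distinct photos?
12! = 479001600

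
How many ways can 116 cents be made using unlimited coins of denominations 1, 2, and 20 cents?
Coefficient of x^116 in 1/(1-x^1) · 1/(1-x^2) · 1/(1-x^20). Case on j = number of 20-cent coins (j = 0..5); remainder r = 116 - 20j is made from {1,2} in ⌊r/2⌋+1 ways. r = 116, 96, 76, 56, 36, 16 → 59 + 49 + 39 + 29 + 19 + 9 = 204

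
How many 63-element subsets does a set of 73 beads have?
C(73,63) = 73!/(63!×10!) = 621324937376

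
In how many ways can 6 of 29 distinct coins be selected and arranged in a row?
P(29,6) = 29!/(29-6)! = 342014400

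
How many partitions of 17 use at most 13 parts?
By conjugation, equals partitions of 17 into parts ≤ 13. Let r_j(i) = number of partitions of i into parts ≤ j, for i = 0..17. r_1(i) = 1 for all i; r_j(i) = r_{j-1}(i) + r_j(i-j). Rows j = 2..13: ≤2: 1 1 2 2 3 3 4 4 5 5 6 6 7 7 8 8 9 9; ≤3: 1 1 2 3 4 5 7 8 10 12 14 16 19 21 24 27 30 33; ≤4: 1 1 2 3 5 6 9 11 15 18 23 27 34 39 47 54 64 72; ≤5: 1 1 2 3 5 7 10 13 18 23 30 37 47 57 70 84 101 119; ≤6: 1 1 2 3 5 7 11 14 20 26 35 44 58 71 90 110 136 163; ≤7: 1 1 2 3 5 7 11 15 21 28 38 49 65 82 105 131 164 201; ≤8: 1 1 2 3 5 7 11 15 22 29 40 52 70 89 116 146 186 230; ≤9: 1 1 2 3 5 7 11 15 22 30 41 54 73 94 123 157 201 252; ≤10: 1 1 2 3 5 7 11 15 22 30 42 55 75 97 128 164 212 267; ≤11: 1 1 2 3 5 7 11 15 22 30 42 56 76 99 131 169 219 278; ≤12: 1 1 2 3 5 7 11 15 22 30 42 56 77 100 133 172 224 285; ≤13: 1 1 2 3 5 7 11 15 22 30 42 56 77 101 134 174 227 290. r_13(17) = 290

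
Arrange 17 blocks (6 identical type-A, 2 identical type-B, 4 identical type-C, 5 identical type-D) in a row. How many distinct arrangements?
17! / (6! × 2! × 4! × 5!) = 85765680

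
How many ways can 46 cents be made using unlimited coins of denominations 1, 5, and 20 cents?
Coefficient of x^46 in 1/(1-x^1) · 1/(1-x^5) · 1/(1-x^20). Case on j = number of 20-cent coins (j = 0..2); remainder r = 46 - 20j is made from {1,5} in ⌊r/5⌋+1 ways. r = 46, 26, 6 → 10 + 6 + 2 = 18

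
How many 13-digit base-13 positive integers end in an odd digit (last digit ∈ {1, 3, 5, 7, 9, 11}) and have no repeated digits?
Last∈{1,3,5,7,9,11}. Last=0: 0. Last nonzero: 6×11×P(11,11) = 2634508800. Total = 2634508800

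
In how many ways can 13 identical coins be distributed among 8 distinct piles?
C(13+8-1, 8-1) = C(20, 7) = 77520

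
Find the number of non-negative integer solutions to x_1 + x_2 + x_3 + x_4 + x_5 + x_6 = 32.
C(32+6-1, 6-1) = C(37, 5) = 435897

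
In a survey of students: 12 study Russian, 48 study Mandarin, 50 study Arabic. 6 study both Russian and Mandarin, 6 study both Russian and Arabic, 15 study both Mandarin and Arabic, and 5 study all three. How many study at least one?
|A∪B∪C| = 12+48+50-6-6-15+5 = 88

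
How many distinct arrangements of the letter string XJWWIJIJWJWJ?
12! / (1! × 5! × 2! × 4!) = 83160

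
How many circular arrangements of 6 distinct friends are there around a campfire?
Circular: fix one position, arrange the rest. (6-1)! = 120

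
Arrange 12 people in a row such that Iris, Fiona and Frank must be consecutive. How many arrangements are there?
Treat the 3 as one block: (12-3+1)! × 3! = 3628800 × 6 = 21772800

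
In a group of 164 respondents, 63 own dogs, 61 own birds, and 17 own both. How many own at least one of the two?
|A∪B| = |A| + |B| - |A∩B| = 63 + 61 - 17 = 107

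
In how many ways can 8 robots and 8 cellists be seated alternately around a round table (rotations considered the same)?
Fix one of the robots: (8-1)! ways for the remaining robots, × 8! ways for the cellists = 5040 × 40320 = 203212800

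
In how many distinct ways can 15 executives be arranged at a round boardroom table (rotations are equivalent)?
Circular: fix one position, arrange the rest. (15-1)! = 87178291200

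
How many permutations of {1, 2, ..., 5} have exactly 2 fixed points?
Choose the 2 fixed points C(5,2) = 10, derange the rest: !3 = Σ_{j=0}^{3} (-1)^j·3!/j! = 6 - 6 + 3 - 1 = 2. Product = 10 × 2 = 20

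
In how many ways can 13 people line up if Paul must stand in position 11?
Fix one position: (13-1)! = 479001600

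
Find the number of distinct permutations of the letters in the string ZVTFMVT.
7! / (1! × 2! × 1! × 1! × 2!) = 1260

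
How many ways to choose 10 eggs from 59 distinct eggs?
C(59,10) = 59!/(10!×49!) = 62828356305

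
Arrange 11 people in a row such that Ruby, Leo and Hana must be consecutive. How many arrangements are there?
Treat the 3 as one block: (11-3+1)! × 3! = 362880 × 6 = 2177280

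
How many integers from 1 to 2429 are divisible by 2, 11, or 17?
⌊2429/2⌋+⌊2429/11⌋+⌊2429/17⌋ - ⌊2429/22⌋-⌊2429/34⌋-⌊2429/187⌋ + ⌊2429/374⌋ = 1214+220+142 - 110-71-12 + 6 = 1389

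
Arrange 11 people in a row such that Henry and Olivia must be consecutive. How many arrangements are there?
Treat the 2 as one block: (11-2+1)! × 2! = 3628800 × 2 = 7257600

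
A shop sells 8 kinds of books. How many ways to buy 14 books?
C(14+8-1, 8-1) = C(21, 7) = 116280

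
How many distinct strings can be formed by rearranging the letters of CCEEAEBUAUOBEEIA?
16! / (1! × 1! × 2! × 2! × 5! × 3! × 2!) = 3632428800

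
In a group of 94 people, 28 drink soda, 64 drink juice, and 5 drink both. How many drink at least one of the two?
|A∪B| = |A| + |B| - |A∩B| = 28 + 64 - 5 = 87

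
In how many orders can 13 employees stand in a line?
13! = 6227020800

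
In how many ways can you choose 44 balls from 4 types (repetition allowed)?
C(44+4-1, 4-1) = C(47, 3) = 16215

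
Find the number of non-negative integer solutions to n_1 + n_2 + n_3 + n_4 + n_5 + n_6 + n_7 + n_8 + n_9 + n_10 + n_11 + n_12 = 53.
C(53+12-1, 12-1) = C(64, 11) = 743595781824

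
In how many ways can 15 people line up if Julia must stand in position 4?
Fix one position: (15-1)! = 87178291200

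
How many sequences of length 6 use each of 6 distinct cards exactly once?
6! = 720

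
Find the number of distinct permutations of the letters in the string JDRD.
4! / (1! × 2! × 1!) = 12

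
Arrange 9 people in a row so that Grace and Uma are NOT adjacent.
Total - adjacent = 9! - (9-1)!×2 = 362880 - 80640 = 282240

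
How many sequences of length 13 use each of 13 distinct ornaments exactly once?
13! = 6227020800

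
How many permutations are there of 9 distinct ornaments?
9! = 362880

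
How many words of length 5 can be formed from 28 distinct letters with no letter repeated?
P(28,5) = 28!/(28-5)! = 11793600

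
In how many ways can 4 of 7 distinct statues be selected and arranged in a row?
P(7,4) = 7!/(7-4)! = 840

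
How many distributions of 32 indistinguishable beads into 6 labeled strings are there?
C(32+6-1, 6-1) = C(37, 5) = 435897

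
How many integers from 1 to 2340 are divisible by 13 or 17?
⌊2340/13⌋ + ⌊2340/17⌋ - ⌊2340/221⌋ = 180 + 137 - 10 = 307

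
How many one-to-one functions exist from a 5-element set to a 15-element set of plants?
P(15,5) = 15!/(15-5)! = 360360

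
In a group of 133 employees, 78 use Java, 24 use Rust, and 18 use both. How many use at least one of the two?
|A∪B| = |A| + |B| - |A∩B| = 78 + 24 - 18 = 84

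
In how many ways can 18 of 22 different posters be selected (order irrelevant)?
C(22,18) = 22!/(18!×4!) = 7315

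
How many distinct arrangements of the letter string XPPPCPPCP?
9! / (6! × 1! × 2!) = 252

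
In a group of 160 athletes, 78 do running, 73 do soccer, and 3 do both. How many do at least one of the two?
|A∪B| = |A| + |B| - |A∩B| = 78 + 73 - 3 = 148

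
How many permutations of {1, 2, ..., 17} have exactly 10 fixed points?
Choose the 10 fixed points C(17,10) = 19448, derange the rest: !7 = Σ_{j=0}^{7} (-1)^j·7!/j! = 5040 - 5040 + 2520 - 840 + 210 - 42 + 7 - 1 = 1854. Product = 19448 × 1854 = 36056592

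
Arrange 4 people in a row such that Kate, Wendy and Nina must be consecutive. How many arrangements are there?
Treat the 3 as one block: (4-3+1)! × 3! = 2 × 6 = 12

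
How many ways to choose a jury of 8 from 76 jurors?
C(76,8) = 76!/(8!×68!) = 18855883575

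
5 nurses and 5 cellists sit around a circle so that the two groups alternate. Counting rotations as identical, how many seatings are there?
Fix one of the nurses: (5-1)! ways for the remaining nurses, × 5! ways for the cellists = 24 × 120 = 2880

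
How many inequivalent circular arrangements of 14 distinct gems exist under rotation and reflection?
(14-1)!/2 = 6227020800/2 = 3113510400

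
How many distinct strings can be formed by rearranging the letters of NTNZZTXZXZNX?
12! / (4! × 3! × 3! × 2!) = 277200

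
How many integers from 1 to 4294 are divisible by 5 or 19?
⌊4294/5⌋ + ⌊4294/19⌋ - ⌊4294/95⌋ = 858 + 226 - 45 = 1039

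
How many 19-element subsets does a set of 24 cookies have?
C(24,19) = 24!/(19!×5!) = 42504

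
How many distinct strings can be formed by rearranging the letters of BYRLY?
5! / (1! × 1! × 1! × 2!) = 60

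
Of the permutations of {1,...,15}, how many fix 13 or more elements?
Exactly j fixed points: C(15,j)·!(15-j); sum over j ≥ 13 (derangement numbers via !m = (m-1)·(!(m-1) + !(m-2)): !0..!2 = 1, 0, 1). Σ_{j=13}^{15} C(15,j)·!(15-j) = C(15,13)·!2 + C(15,14)·!1 + C(15,15)·!0 = 105·1 + 15·0 + 1·1 = 106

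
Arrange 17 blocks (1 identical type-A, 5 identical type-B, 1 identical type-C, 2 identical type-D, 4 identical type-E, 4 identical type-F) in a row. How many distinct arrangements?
17! / (1! × 5! × 1! × 2! × 4! × 4!) = 2572970400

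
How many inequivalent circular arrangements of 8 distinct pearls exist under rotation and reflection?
(8-1)!/2 = 5040/2 = 2520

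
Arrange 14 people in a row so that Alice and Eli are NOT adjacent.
Total - adjacent = 14! - (14-1)!×2 = 87178291200 - 12454041600 = 74724249600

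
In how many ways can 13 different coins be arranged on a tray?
13! = 6227020800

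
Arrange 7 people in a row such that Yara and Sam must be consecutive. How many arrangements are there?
Treat the 2 as one block: (7-2+1)! × 2! = 720 × 2 = 1440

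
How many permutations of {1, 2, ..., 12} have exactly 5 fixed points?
Choose the 5 fixed points C(12,5) = 792, derange the rest: !7 = Σ_{j=0}^{7} (-1)^j·7!/j! = 5040 - 5040 + 2520 - 840 + 210 - 42 + 7 - 1 = 1854. Product = 792 × 1854 = 1468368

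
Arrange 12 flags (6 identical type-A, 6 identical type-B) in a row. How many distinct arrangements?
12! / (6! × 6!) = 924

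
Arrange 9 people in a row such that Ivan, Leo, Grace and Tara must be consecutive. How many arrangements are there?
Treat the 4 as one block: (9-4+1)! × 4! = 720 × 24 = 17280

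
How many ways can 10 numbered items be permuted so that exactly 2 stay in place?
Choose the 2 fixed points C(10,2) = 45, derange the rest: !8 = Σ_{j=0}^{8} (-1)^j·8!/j! = 40320 - 40320 + 20160 - 6720 + 1680 - 336 + 56 - 8 + 1 = 14833. Product = 45 × 14833 = 667485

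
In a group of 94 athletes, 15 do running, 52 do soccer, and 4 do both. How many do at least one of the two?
|A∪B| = |A| + |B| - |A∩B| = 15 + 52 - 4 = 63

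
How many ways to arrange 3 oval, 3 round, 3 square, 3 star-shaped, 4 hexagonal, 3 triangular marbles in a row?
19! / (3! × 3! × 3! × 3! × 4! × 3!) = 651819168000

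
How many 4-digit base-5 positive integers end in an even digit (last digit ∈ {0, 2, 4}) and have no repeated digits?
Last∈{0,2,4}. Last=0: 24. Last nonzero: 2×3×P(3,2) = 36. Total = 60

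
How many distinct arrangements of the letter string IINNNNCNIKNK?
12! / (6! × 2! × 1! × 3!) = 55440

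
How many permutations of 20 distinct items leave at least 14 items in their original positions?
Exactly j fixed points: C(20,j)·!(20-j); sum over j ≥ 14 (derangement numbers via !m = (m-1)·(!(m-1) + !(m-2)): !0..!6 = 1, 0, 1, 2, 9, 44, 265). Σ_{j=14}^{20} C(20,j)·!(20-j) = C(20,14)·!6 + C(20,15)·!5 + C(20,16)·!4 + C(20,17)·!3 + C(20,18)·!2 + C(20,19)·!1 + C(20,20)·!0 = 38760·265 + 15504·44 + 4845·9 + 1140·2 + 190·1 + 20·0 + 1·1 = 10999652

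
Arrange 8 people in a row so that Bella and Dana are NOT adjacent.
Total - adjacent = 8! - (8-1)!×2 = 40320 - 10080 = 30240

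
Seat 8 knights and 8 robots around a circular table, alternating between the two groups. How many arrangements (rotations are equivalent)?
Fix one of the knights: (8-1)! ways for the remaining knights, × 8! ways for the robots = 5040 × 40320 = 203212800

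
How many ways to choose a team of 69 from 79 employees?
C(79,69) = 79!/(69!×10!) = 1440680596355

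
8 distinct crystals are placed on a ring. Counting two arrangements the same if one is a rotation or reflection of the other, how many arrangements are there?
(8-1)!/2 = 5040/2 = 2520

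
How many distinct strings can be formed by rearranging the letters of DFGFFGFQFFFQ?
12! / (7! × 1! × 2! × 2!) = 23760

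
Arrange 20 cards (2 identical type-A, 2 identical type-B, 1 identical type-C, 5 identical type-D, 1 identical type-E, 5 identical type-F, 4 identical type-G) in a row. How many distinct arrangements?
20! / (2! × 2! × 1! × 5! × 1! × 5! × 4!) = 1759911753600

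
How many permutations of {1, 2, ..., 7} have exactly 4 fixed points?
Choose the 4 fixed points C(7,4) = 35, derange the rest: !3 = Σ_{j=0}^{3} (-1)^j·3!/j! = 6 - 6 + 3 - 1 = 2. Product = 35 × 2 = 70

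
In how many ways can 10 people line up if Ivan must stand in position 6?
Fix one position: (10-1)! = 362880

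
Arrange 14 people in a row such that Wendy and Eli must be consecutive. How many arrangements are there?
Treat the 2 as one block: (14-2+1)! × 2! = 6227020800 × 2 = 12454041600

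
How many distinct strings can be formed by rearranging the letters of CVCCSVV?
7! / (3! × 1! × 3!) = 140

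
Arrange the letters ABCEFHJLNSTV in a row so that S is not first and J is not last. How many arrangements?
By inclusion-exclusion: 12! - 2×(12-1)! + (12-2)! = 479001600 - 79833600 + 3628800 = 402796800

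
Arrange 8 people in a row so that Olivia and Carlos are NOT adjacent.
Total - adjacent = 8! - (8-1)!×2 = 40320 - 10080 = 30240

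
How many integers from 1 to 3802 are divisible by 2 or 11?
⌊3802/2⌋ + ⌊3802/11⌋ - ⌊3802/22⌋ = 1901 + 345 - 172 = 2074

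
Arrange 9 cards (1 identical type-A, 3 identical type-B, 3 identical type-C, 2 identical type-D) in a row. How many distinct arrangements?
9! / (1! × 3! × 3! × 2!) = 5040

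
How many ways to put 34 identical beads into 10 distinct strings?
C(34+10-1, 10-1) = C(43, 9) = 563921995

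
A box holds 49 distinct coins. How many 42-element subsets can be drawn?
C(49,42) = 49!/(42!×7!) = 85900584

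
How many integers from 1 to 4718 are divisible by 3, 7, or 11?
⌊4718/3⌋+⌊4718/7⌋+⌊4718/11⌋ - ⌊4718/21⌋-⌊4718/33⌋-⌊4718/77⌋ + ⌊4718/231⌋ = 1572+674+428 - 224-142-61 + 20 = 2267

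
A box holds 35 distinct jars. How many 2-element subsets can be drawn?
C(35,2) = 35!/(2!×33!) = 595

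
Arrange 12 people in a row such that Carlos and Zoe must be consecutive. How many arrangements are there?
Treat the 2 as one block: (12-2+1)! × 2! = 39916800 × 2 = 79833600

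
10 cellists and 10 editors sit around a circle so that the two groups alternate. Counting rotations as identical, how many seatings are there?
Fix one of the cellists: (10-1)! ways for the remaining cellists, × 10! ways for the editors = 362880 × 3628800 = 1316818944000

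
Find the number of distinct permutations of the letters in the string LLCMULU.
7! / (3! × 1! × 2! × 1!) = 420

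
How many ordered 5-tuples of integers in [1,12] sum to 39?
Coefficient of x^39 in (x + x² + ... + x^12)^5. By inclusion-exclusion on dice exceeding 12: Σ_j (-1)^j C(5,j)·C(39-1-12j, 4) = C(5,0)·C(38,4) - C(5,1)·C(26,4) + C(5,2)·C(14,4) = 1·73815 - 5·14950 + 10·1001 = 9075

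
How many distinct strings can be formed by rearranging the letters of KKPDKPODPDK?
11! / (3! × 1! × 3! × 4!) = 46200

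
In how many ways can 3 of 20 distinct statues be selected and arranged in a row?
P(20,3) = 20!/(20-3)! = 6840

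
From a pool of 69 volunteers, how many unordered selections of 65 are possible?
C(69,65) = 69!/(65!×4!) = 864501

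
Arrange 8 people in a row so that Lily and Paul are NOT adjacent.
Total - adjacent = 8! - (8-1)!×2 = 40320 - 10080 = 30240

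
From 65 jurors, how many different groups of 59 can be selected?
C(65,59) = 65!/(59!×6!) = 82598880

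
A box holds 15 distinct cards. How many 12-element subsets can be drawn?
C(15,12) = 15!/(12!×3!) = 455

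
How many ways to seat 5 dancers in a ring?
Circular: fix one position, arrange the rest. (5-1)! = 24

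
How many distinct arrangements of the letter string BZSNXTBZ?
8! / (1! × 2! × 2! × 1! × 1! × 1!) = 10080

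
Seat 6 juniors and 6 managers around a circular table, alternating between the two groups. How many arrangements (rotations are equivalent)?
Fix one of the juniors: (6-1)! ways for the remaining juniors, × 6! ways for the managers = 120 × 720 = 86400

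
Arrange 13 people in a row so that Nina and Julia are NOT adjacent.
Total - adjacent = 13! - (13-1)!×2 = 6227020800 - 958003200 = 5269017600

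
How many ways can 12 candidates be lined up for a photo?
12! = 479001600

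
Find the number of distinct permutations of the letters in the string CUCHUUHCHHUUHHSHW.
17! / (7! × 3! × 5! × 1! × 1!) = 98017920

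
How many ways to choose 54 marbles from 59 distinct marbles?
C(59,54) = 59!/(54!×5!) = 5006386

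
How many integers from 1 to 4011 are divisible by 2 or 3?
⌊4011/2⌋ + ⌊4011/3⌋ - ⌊4011/6⌋ = 2005 + 1337 - 668 = 2674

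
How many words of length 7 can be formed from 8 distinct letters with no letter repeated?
P(8,7) = 8!/(8-7)! = 40320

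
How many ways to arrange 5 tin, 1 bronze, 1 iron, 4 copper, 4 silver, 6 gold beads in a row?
21! / (5! × 1! × 1! × 4! × 4! × 6!) = 1026615189600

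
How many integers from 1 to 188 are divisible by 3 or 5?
⌊188/3⌋ + ⌊188/5⌋ - ⌊188/15⌋ = 62 + 37 - 12 = 87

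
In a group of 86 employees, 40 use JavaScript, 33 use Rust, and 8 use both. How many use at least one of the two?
|A∪B| = |A| + |B| - |A∩B| = 40 + 33 - 8 = 65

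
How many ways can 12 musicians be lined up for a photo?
12! = 479001600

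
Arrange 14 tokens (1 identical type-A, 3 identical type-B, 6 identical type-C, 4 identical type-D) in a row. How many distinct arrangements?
14! / (1! × 3! × 6! × 4!) = 840840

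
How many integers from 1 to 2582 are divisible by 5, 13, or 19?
⌊2582/5⌋+⌊2582/13⌋+⌊2582/19⌋ - ⌊2582/65⌋-⌊2582/95⌋-⌊2582/247⌋ + ⌊2582/1235⌋ = 516+198+135 - 39-27-10 + 2 = 775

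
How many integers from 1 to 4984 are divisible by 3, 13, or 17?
⌊4984/3⌋+⌊4984/13⌋+⌊4984/17⌋ - ⌊4984/39⌋-⌊4984/51⌋-⌊4984/221⌋ + ⌊4984/663⌋ = 1661+383+293 - 127-97-22 + 7 = 2098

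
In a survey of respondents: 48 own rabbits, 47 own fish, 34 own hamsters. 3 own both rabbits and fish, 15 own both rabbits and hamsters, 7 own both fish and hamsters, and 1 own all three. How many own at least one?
|A∪B∪C| = 48+47+34-3-15-7+1 = 105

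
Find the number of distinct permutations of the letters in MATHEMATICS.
11! / (2! × 2! × 2! × 1! × 1! × 1! × 1! × 1!) = 4989600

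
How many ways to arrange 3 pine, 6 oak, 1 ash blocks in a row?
10! / (3! × 6! × 1!) = 840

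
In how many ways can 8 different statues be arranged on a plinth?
8! = 40320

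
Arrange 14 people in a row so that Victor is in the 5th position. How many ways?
Fix one position: (14-1)! = 6227020800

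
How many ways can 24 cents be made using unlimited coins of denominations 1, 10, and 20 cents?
Coefficient of x^24 in 1/(1-x^1) · 1/(1-x^10) · 1/(1-x^20). Case on j = number of 20-cent coins (j = 0..1); remainder r = 24 - 20j is made from {1,10} in ⌊r/10⌋+1 ways. r = 24, 4 → 3 + 1 = 4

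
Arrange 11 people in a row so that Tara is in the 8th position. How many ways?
Fix one position: (11-1)! = 3628800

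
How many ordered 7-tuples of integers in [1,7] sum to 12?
Coefficient of x^12 in (x + x² + ... + x^7)^7. By inclusion-exclusion on dice exceeding 7: Σ_j (-1)^j C(7,j)·C(12-1-7j, 6) = C(7,0)·C(11,6) = 1·462 = 462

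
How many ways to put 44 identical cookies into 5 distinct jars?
C(44+5-1, 5-1) = C(48, 4) = 194580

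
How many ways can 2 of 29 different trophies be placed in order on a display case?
P(29,2) = 29!/(29-2)! = 812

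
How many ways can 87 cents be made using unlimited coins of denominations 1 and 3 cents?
Coefficient of x^87 in 1/(1-x^1) · 1/(1-x^3). Use j coins of 3 for j = 0..⌊87/3⌋ = 29, the rest in 1s: 29 + 1 = 30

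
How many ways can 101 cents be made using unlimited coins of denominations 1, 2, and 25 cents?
Coefficient of x^101 in 1/(1-x^1) · 1/(1-x^2) · 1/(1-x^25). Case on j = number of 25-cent coins (j = 0..4); remainder r = 101 - 25j is made from {1,2} in ⌊r/2⌋+1 ways. r = 101, 76, 51, 26, 1 → 51 + 39 + 26 + 14 + 1 = 131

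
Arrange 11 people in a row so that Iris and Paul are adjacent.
Treat as block: (11-1)! × 2! = 3628800 × 2 = 7257600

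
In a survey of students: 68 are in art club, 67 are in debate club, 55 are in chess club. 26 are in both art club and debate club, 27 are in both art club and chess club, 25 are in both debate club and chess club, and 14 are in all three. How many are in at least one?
|A∪B∪C| = 68+67+55-26-27-25+14 = 126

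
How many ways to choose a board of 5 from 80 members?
C(80,5) = 80!/(5!×75!) = 24040016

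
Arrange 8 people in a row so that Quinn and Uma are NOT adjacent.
Total - adjacent = 8! - (8-1)!×2 = 40320 - 10080 = 30240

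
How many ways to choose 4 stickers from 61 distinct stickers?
C(61,4) = 61!/(4!×57!) = 521855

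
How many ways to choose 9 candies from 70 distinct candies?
C(70,9) = 70!/(9!×61!) = 65033528560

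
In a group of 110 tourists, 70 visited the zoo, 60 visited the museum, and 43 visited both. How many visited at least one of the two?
|A∪B| = |A| + |B| - |A∩B| = 70 + 60 - 43 = 87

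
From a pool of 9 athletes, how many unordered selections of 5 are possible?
C(9,5) = 9!/(5!×4!) = 126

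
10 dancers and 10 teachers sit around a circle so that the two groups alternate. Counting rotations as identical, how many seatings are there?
Fix one of the dancers: (10-1)! ways for the remaining dancers, × 10! ways for the teachers = 362880 × 3628800 = 1316818944000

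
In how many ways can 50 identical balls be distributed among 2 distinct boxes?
C(50+2-1, 2-1) = C(51, 1) = 51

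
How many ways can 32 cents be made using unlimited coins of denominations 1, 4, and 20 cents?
Coefficient of x^32 in 1/(1-x^1) · 1/(1-x^4) · 1/(1-x^20). Case on j = number of 20-cent coins (j = 0..1); remainder r = 32 - 20j is made from {1,4} in ⌊r/4⌋+1 ways. r = 32, 12 → 9 + 4 = 13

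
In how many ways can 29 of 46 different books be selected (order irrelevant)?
C(46,29) = 46!/(29!×17!) = 1749695026860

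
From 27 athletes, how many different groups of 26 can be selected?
C(27,26) = 27!/(26!×1!) = 27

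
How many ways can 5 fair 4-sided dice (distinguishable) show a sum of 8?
Coefficient of x^8 in (x + x² + ... + x^4)^5. By inclusion-exclusion on dice exceeding 4: Σ_j (-1)^j C(5,j)·C(8-1-4j, 4) = C(5,0)·C(7,4) = 1·35 = 35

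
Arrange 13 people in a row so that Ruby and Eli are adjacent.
Treat as block: (13-1)! × 2! = 479001600 × 2 = 958003200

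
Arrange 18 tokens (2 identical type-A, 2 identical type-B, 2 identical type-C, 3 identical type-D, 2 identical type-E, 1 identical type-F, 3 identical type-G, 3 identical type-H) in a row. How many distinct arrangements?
18! / (2! × 2! × 2! × 3! × 2! × 1! × 3! × 3!) = 1852538688000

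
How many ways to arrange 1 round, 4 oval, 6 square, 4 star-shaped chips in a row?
15! / (1! × 4! × 6! × 4!) = 3153150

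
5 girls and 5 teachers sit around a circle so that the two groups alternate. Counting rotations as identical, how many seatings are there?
Fix one of the girls: (5-1)! ways for the remaining girls, × 5! ways for the teachers = 24 × 120 = 2880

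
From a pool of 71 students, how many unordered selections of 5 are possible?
C(71,5) = 71!/(5!×66!) = 13019909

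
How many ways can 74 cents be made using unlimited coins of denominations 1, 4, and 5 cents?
Coefficient of x^74 in 1/(1-x^1) · 1/(1-x^4) · 1/(1-x^5). Case on j = number of 5-cent coins (j = 0..14); remainder r = 74 - 5j is made from {1,4} in ⌊r/4⌋+1 ways. r = 74, 69, 64, 59, 54, 49, 44, 39, 34, 29, 24, 19, 14, 9, 4 → 19 + 18 + 17 + 15 + 14 + 13 + 12 + 10 + 9 + 8 + 7 + 5 + 4 + 3 + 2 = 156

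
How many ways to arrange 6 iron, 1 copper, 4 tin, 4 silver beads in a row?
15! / (6! × 1! × 4! × 4!) = 3153150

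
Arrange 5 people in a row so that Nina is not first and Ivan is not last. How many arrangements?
By inclusion-exclusion: 5! - 2×(5-1)! + (5-2)! = 120 - 48 + 6 = 78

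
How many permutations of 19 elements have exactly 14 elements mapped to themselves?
Choose the 14 fixed points C(19,14) = 11628, derange the rest: !5 = Σ_{j=0}^{5} (-1)^j·5!/j! = 120 - 120 + 60 - 20 + 5 - 1 = 44. Product = 11628 × 44 = 511632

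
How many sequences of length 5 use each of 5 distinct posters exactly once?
5! = 120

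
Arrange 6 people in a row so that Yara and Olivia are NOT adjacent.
Total - adjacent = 6! - (6-1)!×2 = 720 - 240 = 480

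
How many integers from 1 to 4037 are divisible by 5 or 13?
⌊4037/5⌋ + ⌊4037/13⌋ - ⌊4037/65⌋ = 807 + 310 - 62 = 1055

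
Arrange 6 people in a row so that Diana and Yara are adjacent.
Treat as block: (6-1)! × 2! = 120 × 2 = 240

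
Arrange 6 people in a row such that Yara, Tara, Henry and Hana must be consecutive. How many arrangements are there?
Treat the 4 as one block: (6-4+1)! × 4! = 6 × 24 = 144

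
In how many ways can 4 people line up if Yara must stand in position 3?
Fix one position: (4-1)! = 6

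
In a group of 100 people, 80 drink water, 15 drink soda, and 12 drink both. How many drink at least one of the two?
|A∪B| = |A| + |B| - |A∩B| = 80 + 15 - 12 = 83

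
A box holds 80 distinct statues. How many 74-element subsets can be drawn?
C(80,74) = 80!/(74!×6!) = 300500200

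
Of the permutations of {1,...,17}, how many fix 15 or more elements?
Exactly j fixed points: C(17,j)·!(17-j); sum over j ≥ 15 (derangement numbers via !m = (m-1)·(!(m-1) + !(m-2)): !0..!2 = 1, 0, 1). Σ_{j=15}^{17} C(17,j)·!(17-j) = C(17,15)·!2 + C(17,16)·!1 + C(17,17)·!0 = 136·1 + 17·0 + 1·1 = 137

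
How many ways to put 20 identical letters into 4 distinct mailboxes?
C(20+4-1, 4-1) = C(23, 3) = 1771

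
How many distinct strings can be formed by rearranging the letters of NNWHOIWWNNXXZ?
13! / (1! × 1! × 1! × 2! × 1! × 3! × 4!) = 21621600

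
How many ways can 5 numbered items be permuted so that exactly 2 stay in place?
Choose the 2 fixed points C(5,2) = 10, derange the rest: !3 = Σ_{j=0}^{3} (-1)^j·3!/j! = 6 - 6 + 3 - 1 = 2. Product = 10 × 2 = 20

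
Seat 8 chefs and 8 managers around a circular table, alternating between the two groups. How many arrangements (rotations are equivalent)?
Fix one of the chefs: (8-1)! ways for the remaining chefs, × 8! ways for the managers = 5040 × 40320 = 203212800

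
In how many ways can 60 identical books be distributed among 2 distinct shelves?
C(60+2-1, 2-1) = C(61, 1) = 61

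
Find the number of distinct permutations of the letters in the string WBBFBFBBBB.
10! / (1! × 7! × 2!) = 360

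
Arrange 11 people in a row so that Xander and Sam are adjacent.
Treat as block: (11-1)! × 2! = 3628800 × 2 = 7257600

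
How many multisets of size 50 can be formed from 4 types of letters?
C(50+4-1, 4-1) = C(53, 3) = 23426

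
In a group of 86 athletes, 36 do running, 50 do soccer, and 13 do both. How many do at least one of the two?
|A∪B| = |A| + |B| - |A∩B| = 36 + 50 - 13 = 73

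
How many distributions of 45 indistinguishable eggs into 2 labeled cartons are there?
C(45+2-1, 2-1) = C(46, 1) = 46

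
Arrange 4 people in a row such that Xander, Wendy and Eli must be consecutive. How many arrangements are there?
Treat the 3 as one block: (4-3+1)! × 3! = 2 × 6 = 12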